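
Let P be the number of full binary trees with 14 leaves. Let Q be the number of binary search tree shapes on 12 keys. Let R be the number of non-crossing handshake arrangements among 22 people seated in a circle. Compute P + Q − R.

A full binary tree with L leaves has L−1 internal nodes and is counted by C_{L−1}; L = 14 gives C_13. So P = C_13 = 742900.
There are C_n binary search tree shapes on n keys; with n = 12 that is C_12. So Q = C_12 = 208012.
Non-crossing handshake pairings of 2n people are counted by C_n; 22 people gives n = 11. So R = C_11 = 58786.
P + Q − R = 742900 + 208012 − 58786 = 892126.

892126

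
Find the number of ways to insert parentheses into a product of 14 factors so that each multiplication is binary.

Bracketing 14 factors into binary products is counted by C_{14−1} = C_13.
C_13 = 742900.

742900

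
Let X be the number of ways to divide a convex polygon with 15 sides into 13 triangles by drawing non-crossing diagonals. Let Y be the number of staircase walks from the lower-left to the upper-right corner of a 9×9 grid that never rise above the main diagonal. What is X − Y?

Triangulations of a convex m-gon are counted by C_{m−2}; with m = 15 this is C_13. So X = C_13 = 742900.
Sub-diagonal monotone paths from (0,0) to (9,9) biject with Dyck paths of semilength 9, giving C_9. So Y = C_9 = 4862.
X − Y = 742900 − 4862 = 738038.

738038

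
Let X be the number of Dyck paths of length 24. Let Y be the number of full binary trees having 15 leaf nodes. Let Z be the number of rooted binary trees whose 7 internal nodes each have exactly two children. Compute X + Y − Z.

2882023

Paths of 12 up- and 12 down-steps that never dip below the axis are Dyck paths; their count is C_12. So X = C_12 = 208012.
A full binary tree with L leaves has L−1 internal nodes and is counted by C_{L−1}; L = 15 gives C_14. So Y = C_14 = 2674440.
The number of full binary trees on 7 internal nodes is the Catalan number C_7. So Z = C_7 = 429.
X + Y − Z = 208012 + 2674440 − 429 = 2882023.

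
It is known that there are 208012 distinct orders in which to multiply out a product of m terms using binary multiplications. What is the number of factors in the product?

13

Parenthesizations of m factors are counted by C_{m−1}; 208012 = C_12.
So the index is 12, and the number of factors is 12 + 1 = 13.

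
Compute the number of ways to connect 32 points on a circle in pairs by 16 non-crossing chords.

Non-crossing perfect matchings of 2n points on a circle are counted by C_n; with 32 points, n = 16.
C_16 = C_15 · 2(2·15+1)/(15+2) = 9694845 · 62/17 = 35357670.

35357670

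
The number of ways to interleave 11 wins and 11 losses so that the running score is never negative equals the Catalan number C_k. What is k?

11

Ballot sequences with n votes each where one side never trails are Dyck words, counted by C_n; here n = 11.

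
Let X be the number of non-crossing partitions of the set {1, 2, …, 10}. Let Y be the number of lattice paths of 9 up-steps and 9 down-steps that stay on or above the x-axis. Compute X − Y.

The non-crossing partitions of [10] form a lattice of size C_10. So X = C_10 = 16796.
A Dyck path with 9 up-steps and 9 down-steps has semilength 9, so there are C_9 of them. So Y = C_9 = 4862.
X − Y = 16796 − 4862 = 11934.

11934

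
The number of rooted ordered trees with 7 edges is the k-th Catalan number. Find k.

A rooted plane tree with 7 edges has 8 nodes, and the count is C_7.

7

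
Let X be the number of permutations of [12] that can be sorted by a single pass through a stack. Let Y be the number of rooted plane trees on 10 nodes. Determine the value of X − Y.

By Knuth's characterisation, the stack-sortable permutations of length 12 are the 231-avoiders, numbering C_12. So X = C_12 = 208012.
Rooted ordered (plane) trees on m nodes have m−1 edges and are counted by C_{m−1}; m = 10 gives C_9. So Y = C_9 = 4862.
X − Y = 208012 − 4862 = 203150.

203150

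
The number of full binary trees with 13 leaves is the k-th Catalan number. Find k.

12

A full binary tree with L leaves has L−1 internal nodes and is counted by C_{L−1}; L = 13 gives C_12.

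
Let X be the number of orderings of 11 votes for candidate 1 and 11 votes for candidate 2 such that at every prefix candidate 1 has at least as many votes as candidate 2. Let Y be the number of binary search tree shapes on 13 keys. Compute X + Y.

Ballot sequences with n votes each where one side never trails are Dyck words, counted by C_n; here n = 11. So X = C_11 = 58786.
Binary trees (left/right distinguished) on n nodes are counted by C_n; here n = 13. So Y = C_13 = 742900.
X + Y = 58786 + 742900 = 801686.

801686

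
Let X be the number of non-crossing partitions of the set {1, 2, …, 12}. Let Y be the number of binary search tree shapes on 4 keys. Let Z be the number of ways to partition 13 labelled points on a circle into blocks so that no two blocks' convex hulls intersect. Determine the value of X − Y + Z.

950898

Non-crossing partitions of an n-element set are counted by C_n; here n = 12. So X = C_12 = 208012.
Rooted binary trees with 4 nodes (each child slot possibly empty) number C_4. So Y = C_4 = 14.
Non-crossing partitions of an n-element set are counted by C_n; here n = 13. So Z = C_13 = 742900.
X − Y + Z = 208012 − 14 + 742900 = 950898.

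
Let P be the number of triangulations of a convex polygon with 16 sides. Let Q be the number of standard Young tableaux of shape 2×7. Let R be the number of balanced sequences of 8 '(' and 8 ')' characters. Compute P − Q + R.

Triangulations of a convex m-gon are counted by C_{m−2}; with m = 16 this is C_14. So P = C_14 = 2674440.
Standard Young tableaux of shape 2×n are counted by C_n; here n = 7. So Q = C_7 = 429.
Balanced strings of n pairs of brackets are counted by C_n; here n = 8. So R = C_8 = 1430.
P − Q + R = 2674440 − 429 + 1430 = 2675441.

2675441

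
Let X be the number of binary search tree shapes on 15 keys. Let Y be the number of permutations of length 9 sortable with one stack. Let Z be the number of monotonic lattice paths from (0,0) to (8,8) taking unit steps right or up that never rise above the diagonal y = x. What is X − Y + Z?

Rooted binary trees with 15 nodes (each child slot possibly empty) number C_15. So X = C_15 = 9694845.
By Knuth's characterisation, the stack-sortable permutations of length 9 are the 231-avoiders, numbering C_9. So Y = C_9 = 4862.
Sub-diagonal monotone paths from (0,0) to (8,8) biject with Dyck paths of semilength 8, giving C_8. So Z = C_8 = 1430.
X − Y + Z = 9694845 − 4862 + 1430 = 9691413.

9691413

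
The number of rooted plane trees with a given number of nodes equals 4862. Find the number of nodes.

10

Rooted ordered trees on m nodes are counted by C_{m−1}; 4862 = C_9.
So the index is 9, and the number of nodes is 9 + 1 = 10.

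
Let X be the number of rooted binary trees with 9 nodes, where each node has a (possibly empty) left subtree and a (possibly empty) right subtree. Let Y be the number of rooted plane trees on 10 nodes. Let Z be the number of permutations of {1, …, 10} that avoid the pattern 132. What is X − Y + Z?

16796

Rooted binary trees with 9 nodes (each child slot possibly empty) number C_9. So X = C_9 = 4862.
Rooted ordered (plane) trees on m nodes have m−1 edges and are counted by C_{m−1}; m = 10 gives C_9. So Y = C_9 = 4862.
For any fixed pattern of length 3, the pattern-avoiding permutations of [10] number C_10. So Z = C_10 = 16796.
X − Y + Z = 4862 − 4862 + 16796 = 16796.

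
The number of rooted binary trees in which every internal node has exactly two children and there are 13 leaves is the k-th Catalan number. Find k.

12

Full binary trees with 13 leaves have 13−1 = 12 internal nodes, so there are C_12 of them.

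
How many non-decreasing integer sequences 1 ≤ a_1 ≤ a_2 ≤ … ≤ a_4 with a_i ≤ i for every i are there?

14

Weakly increasing sequences with a_i ≤ i biject with Dyck paths of semilength 4, so there are C_4.
C_4 = C_3 · 2(2·3+1)/(3+2) = 5 · 14/5 = 14.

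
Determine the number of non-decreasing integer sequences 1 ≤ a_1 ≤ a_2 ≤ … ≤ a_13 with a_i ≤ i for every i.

Such sub-staircase sequences of length n are counted by C_n; here n = 13.
C_13 = C(26,13)/14 = 10400600/14 = 742900.

742900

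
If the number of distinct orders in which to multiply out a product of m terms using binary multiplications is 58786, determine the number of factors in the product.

12

Parenthesizations of m factors are counted by C_{m−1}. The Catalan number equal to 58786 is C_11.
So the index is 11, and the number of factors is 11 + 1 = 12.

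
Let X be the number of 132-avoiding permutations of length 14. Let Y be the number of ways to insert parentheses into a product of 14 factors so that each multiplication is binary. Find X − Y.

1931540

For any fixed pattern of length 3, the pattern-avoiding permutations of [14] number C_14. So X = C_14 = 2674440.
Ways to associate a product of 14 factors correspond to binary trees on 14 leaves, so the count is C_13. So Y = C_13 = 742900.
X − Y = 2674440 − 742900 = 1931540.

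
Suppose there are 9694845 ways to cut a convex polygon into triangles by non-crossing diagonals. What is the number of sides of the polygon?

Triangulations of a convex m-gon are counted by C_{m−2}. Since C_15 = 9694845, the index is 15.
So m − 2 = 15, giving m = 17 sides.

17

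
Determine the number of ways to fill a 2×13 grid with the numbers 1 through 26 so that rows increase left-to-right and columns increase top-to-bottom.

Standard Young tableaux of shape 2×n are counted by C_n; here n = 13.
C_13 = 742900.

742900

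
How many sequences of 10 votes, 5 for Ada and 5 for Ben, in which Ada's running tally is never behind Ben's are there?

Reading a vote for the leader as '(' and for the other as ')' turns such a sequence into a balanced string of 5 pairs, so the count is C_5.
C_5 = 42.

42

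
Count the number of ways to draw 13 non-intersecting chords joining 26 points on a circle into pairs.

Pairing 26 circle points by 13 non-crossing chords gives C_13 matchings.
C_13 = C(26,13)/14 = 10400600/14 = 742900.

742900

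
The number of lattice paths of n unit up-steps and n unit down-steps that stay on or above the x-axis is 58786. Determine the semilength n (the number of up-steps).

Dyck paths of semilength n are counted by C_n. The Catalan number equal to 58786 is C_11.

11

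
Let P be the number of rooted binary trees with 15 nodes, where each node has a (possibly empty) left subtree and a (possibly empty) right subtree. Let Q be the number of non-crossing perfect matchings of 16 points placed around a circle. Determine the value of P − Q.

Rooted binary trees with 15 nodes (each child slot possibly empty) number C_15. So P = C_15 = 9694845.
Pairing 16 circle points by 8 non-crossing chords gives C_8 matchings. So Q = C_8 = 1430.
P − Q = 9694845 − 1430 = 9693415.

9693415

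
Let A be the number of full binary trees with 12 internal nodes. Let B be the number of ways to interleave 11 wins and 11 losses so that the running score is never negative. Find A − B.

149226

Full binary trees with n internal nodes are counted by C_n; here n = 12. So A = C_12 = 208012.
Ballot sequences with n votes each where one side never trails are Dyck words, counted by C_n; here n = 11. So B = C_11 = 58786.
A − B = 208012 − 58786 = 149226.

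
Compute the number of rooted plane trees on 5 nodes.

Rooted ordered (plane) trees on m nodes have m−1 edges and are counted by C_{m−1}; m = 5 gives C_4.
C_4 = C(8,4)/5 = 70/5 = 14.

14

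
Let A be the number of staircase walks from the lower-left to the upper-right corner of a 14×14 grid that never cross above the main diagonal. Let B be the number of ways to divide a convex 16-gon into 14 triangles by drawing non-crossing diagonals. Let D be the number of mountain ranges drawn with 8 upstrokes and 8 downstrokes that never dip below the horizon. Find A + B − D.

Sub-diagonal monotone paths from (0,0) to (14,14) biject with Dyck paths of semilength 14, giving C_14. So A = C_14 = 2674440.
A convex 16-gon is triangulated into 14 triangles, and the number of such triangulations is the Catalan number C_{16−2} = C_14. So B = C_14 = 2674440.
A Dyck path with 8 up-steps and 8 down-steps has semilength 8, so there are C_8 of them. So D = C_8 = 1430.
A + B − D = 2674440 + 2674440 − 1430 = 5347450.

5347450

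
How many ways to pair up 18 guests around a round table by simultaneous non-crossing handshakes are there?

4862

With 18 = 2·9 people, non-crossing handshake pairings are non-crossing perfect matchings on a circle, counted by C_9.
C_9 = C(18,9)/10 = 48620/10 = 4862.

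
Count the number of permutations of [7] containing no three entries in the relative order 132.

For any fixed pattern of length 3, the pattern-avoiding permutations of [7] number C_7.
C_7 = C(14,7)/8 = 3432/8 = 429.

429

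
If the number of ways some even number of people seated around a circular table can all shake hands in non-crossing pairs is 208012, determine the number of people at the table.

Non-crossing handshake pairings of 2n people are counted by C_n, and C_12 = 208012.
So n = 12, and there are 2n = 24 people.

24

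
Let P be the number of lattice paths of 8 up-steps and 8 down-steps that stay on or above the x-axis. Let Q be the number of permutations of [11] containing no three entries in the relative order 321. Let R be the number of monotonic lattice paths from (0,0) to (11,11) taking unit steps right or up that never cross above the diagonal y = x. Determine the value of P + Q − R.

A Dyck path with 8 up-steps and 8 down-steps has semilength 8, so there are C_8 of them. So P = C_8 = 1430.
For any fixed pattern of length 3, the pattern-avoiding permutations of [11] number C_11. So Q = C_11 = 58786.
Sub-diagonal monotone paths from (0,0) to (11,11) biject with Dyck paths of semilength 11, giving C_11. So R = C_11 = 58786.
P + Q − R = 1430 + 58786 − 58786 = 1430.

1430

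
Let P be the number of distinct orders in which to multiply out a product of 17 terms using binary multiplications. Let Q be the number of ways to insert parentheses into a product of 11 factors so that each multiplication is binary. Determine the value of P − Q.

Ways to associate a product of 17 factors correspond to binary trees on 17 leaves, so the count is C_16. So P = C_16 = 35357670.
Bracketing 11 factors into binary products is counted by C_{11−1} = C_10. So Q = C_10 = 16796.
P − Q = 35357670 − 16796 = 35340874.

35340874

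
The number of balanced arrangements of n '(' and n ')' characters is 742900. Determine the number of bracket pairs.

Balanced strings of n bracket-pairs are counted by C_n. The Catalan number equal to 742900 is C_13.

13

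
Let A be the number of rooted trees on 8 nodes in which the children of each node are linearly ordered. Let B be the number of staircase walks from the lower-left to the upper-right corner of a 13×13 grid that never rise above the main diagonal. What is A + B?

A rooted plane tree on 8 nodes has 7 edges, and such trees are counted by C_7. So A = C_7 = 429.
Monotone paths in an n×n grid that stay weakly below the diagonal are counted by C_n; here n = 13. So B = C_13 = 742900.
A + B = 429 + 742900 = 743329.

743329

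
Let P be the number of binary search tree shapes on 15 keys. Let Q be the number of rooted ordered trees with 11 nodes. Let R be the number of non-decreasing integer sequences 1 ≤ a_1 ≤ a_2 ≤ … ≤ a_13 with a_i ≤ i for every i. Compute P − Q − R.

8935149

There are C_n binary search tree shapes on n keys; with n = 15 that is C_15. So P = C_15 = 9694845.
Rooted ordered (plane) trees on m nodes have m−1 edges and are counted by C_{m−1}; m = 11 gives C_10. So Q = C_10 = 16796.
Such sub-staircase sequences of length n are counted by C_n; here n = 13. So R = C_13 = 742900.
P − Q − R = 9694845 − 16796 − 742900 = 8935149.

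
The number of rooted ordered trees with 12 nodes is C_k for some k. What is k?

A rooted plane tree on 12 nodes has 11 edges, and such trees are counted by C_11.

11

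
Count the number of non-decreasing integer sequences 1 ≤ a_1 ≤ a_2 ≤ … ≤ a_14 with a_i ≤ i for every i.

Weakly increasing sequences with a_i ≤ i biject with Dyck paths of semilength 14, so there are C_14.
C_14 = C(28,14)/15 = 40116600/15 = 2674440.

2674440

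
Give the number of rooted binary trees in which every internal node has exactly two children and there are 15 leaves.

2674440

Full binary trees with 15 leaves have 15−1 = 14 internal nodes, so there are C_14 of them.
C_14 = C(28,14)/15 = 40116600/15 = 2674440.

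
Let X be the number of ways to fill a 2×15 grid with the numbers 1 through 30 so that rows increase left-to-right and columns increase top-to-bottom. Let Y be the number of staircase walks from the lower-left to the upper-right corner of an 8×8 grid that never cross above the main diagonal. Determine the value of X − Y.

Standard Young tableaux of shape 2×n are counted by C_n; here n = 15. So X = C_15 = 9694845.
Monotone paths in an n×n grid that stay weakly below the diagonal are counted by C_n; here n = 8. So Y = C_8 = 1430.
X − Y = 9694845 − 1430 = 9693415.

9693415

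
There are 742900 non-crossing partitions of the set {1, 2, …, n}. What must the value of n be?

13

Non-crossing partitions of [n] are counted by C_n. Since C_13 = 742900, the index is 13.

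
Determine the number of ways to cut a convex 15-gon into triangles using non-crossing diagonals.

A convex 15-gon is triangulated into 13 triangles, and the number of such triangulations is the Catalan number C_{15−2} = C_13.
C_13 = C(26,13)/14 = 10400600/14 = 742900.

742900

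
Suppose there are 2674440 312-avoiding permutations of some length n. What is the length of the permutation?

14

Permutations of [n] avoiding a fixed length-3 pattern are counted by C_n; 2674440 = C_14.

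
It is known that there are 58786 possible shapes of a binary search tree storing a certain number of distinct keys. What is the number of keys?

11

Binary search tree shapes on n keys are counted by C_n. The Catalan number equal to 58786 is C_11.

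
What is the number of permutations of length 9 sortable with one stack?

By Knuth's characterisation, the stack-sortable permutations of length 9 are the 231-avoiders, numbering C_9.
C_9 = C_8 · 2(2·8+1)/(8+2) = 1430 · 34/10 = 4862.

4862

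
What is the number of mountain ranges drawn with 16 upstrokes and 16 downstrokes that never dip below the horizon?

35357670

Paths of 16 up- and 16 down-steps that never dip below the axis are Dyck paths; their count is C_16.
C_16 = C(32,16)/17 = 601080390/17 = 35357670.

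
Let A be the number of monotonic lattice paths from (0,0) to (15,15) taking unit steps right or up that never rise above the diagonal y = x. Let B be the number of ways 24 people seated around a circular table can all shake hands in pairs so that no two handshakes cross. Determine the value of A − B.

Sub-diagonal monotone paths from (0,0) to (15,15) biject with Dyck paths of semilength 15, giving C_15. So A = C_15 = 9694845.
Non-crossing handshake pairings of 2n people are counted by C_n; 24 people gives n = 12. So B = C_12 = 208012.
A − B = 9694845 − 208012 = 9486833.

9486833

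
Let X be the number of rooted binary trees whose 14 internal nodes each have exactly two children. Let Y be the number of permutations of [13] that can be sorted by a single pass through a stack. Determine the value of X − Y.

The number of full binary trees on 14 internal nodes is the Catalan number C_14. So X = C_14 = 2674440.
By Knuth's characterisation, the stack-sortable permutations of length 13 are the 231-avoiders, numbering C_13. So Y = C_13 = 742900.
X − Y = 2674440 − 742900 = 1931540.

1931540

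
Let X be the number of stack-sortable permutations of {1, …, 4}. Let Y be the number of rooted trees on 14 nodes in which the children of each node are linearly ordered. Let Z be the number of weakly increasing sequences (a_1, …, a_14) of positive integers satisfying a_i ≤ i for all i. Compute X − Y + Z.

By Knuth's characterisation, the stack-sortable permutations of length 4 are the 231-avoiders, numbering C_4. So X = C_4 = 14.
Rooted ordered (plane) trees on m nodes have m−1 edges and are counted by C_{m−1}; m = 14 gives C_13. So Y = C_13 = 742900.
Weakly increasing sequences with a_i ≤ i biject with Dyck paths of semilength 14, so there are C_14. So Z = C_14 = 2674440.
X − Y + Z = 14 − 742900 + 2674440 = 1931554.

1931554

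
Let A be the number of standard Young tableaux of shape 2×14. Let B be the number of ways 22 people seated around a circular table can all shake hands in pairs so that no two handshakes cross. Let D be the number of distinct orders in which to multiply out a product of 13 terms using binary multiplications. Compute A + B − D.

Standard Young tableaux of shape 2×n are counted by C_n; here n = 14. So A = C_14 = 2674440.
With 22 = 2·11 people, non-crossing handshake pairings are non-crossing perfect matchings on a circle, counted by C_11. So B = C_11 = 58786.
Bracketing 13 factors into binary products is counted by C_{13−1} = C_12. So D = C_12 = 208012.
A + B − D = 2674440 + 58786 − 208012 = 2525214.

2525214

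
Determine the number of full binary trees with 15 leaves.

2674440

Full binary trees with 15 leaves have 15−1 = 14 internal nodes, so there are C_14 of them.
C_14 = C(28,14)/15 = 40116600/15 = 2674440.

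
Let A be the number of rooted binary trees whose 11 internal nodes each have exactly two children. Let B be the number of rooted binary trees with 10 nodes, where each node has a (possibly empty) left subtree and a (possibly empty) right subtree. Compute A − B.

41990

The number of full binary trees on 11 internal nodes is the Catalan number C_11. So A = C_11 = 58786.
Binary trees (left/right distinguished) on n nodes are counted by C_n; here n = 10. So B = C_10 = 16796.
A − B = 58786 − 16796 = 41990.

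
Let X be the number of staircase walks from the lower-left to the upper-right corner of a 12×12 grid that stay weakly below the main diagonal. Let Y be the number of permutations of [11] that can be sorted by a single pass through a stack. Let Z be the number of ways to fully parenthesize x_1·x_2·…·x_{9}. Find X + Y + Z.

268228

Sub-diagonal monotone paths from (0,0) to (12,12) biject with Dyck paths of semilength 12, giving C_12. So X = C_12 = 208012.
Stack-sortable permutations are exactly the 231-avoiding ones, counted by C_n; here n = 11. So Y = C_11 = 58786.
Parenthesizations of m factors correspond to full binary trees with m leaves, counted by C_{m−1}; m = 9 gives C_8. So Z = C_8 = 1430.
X + Y + Z = 208012 + 58786 + 1430 = 268228.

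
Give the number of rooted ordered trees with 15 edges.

Rooted ordered trees with n edges are counted by C_n; here n = 15.
C_15 = 9694845.

9694845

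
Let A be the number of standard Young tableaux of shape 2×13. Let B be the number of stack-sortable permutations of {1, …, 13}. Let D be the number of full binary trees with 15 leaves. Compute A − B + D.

2674440

By the hook-length formula (or a Dyck-path bijection), SYT of shape 2×13 number C_13. So A = C_13 = 742900.
Stack-sortable permutations are exactly the 231-avoiding ones, counted by C_n; here n = 13. So B = C_13 = 742900.
Full binary trees with 15 leaves have 15−1 = 14 internal nodes, so there are C_14 of them. So D = C_14 = 2674440.
A − B + D = 742900 − 742900 + 2674440 = 2674440.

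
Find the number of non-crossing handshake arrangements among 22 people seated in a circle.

Non-crossing handshake pairings of 2n people are counted by C_n; 22 people gives n = 11.
C_11 = 58786.

58786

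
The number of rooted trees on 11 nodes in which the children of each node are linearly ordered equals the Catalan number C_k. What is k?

A rooted plane tree on 11 nodes has 10 edges, and such trees are counted by C_10.

10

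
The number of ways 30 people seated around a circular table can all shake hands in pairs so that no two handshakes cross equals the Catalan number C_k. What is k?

15

With 30 = 2·15 people, non-crossing handshake pairings are non-crossing perfect matchings on a circle, counted by C_15.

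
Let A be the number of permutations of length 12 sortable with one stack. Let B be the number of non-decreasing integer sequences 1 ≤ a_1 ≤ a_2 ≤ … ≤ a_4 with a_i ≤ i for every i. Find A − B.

207998

Stack-sortable permutations are exactly the 231-avoiding ones, counted by C_n; here n = 12. So A = C_12 = 208012.
Such sub-staircase sequences of length n are counted by C_n; here n = 4. So B = C_4 = 14.
A − B = 208012 − 14 = 207998.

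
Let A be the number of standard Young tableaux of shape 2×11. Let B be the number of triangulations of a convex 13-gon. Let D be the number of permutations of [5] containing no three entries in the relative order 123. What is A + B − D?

117530

Standard Young tableaux of shape 2×n are counted by C_n; here n = 11. So A = C_11 = 58786.
Triangulations of a convex m-gon are counted by C_{m−2}; with m = 13 this is C_11. So B = C_11 = 58786.
Permutations of [n] avoiding any single length-3 pattern are counted by C_n; here n = 5. So D = C_5 = 42.
A + B − D = 58786 + 58786 − 42 = 117530.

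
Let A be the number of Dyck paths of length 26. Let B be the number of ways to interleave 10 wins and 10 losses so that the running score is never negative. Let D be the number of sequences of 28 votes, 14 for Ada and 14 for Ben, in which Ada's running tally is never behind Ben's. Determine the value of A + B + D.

3434136

Paths of 13 up- and 13 down-steps that never dip below the axis are Dyck paths; their count is C_13. So A = C_13 = 742900.
Reading a vote for the leader as '(' and for the other as ')' turns such a sequence into a balanced string of 10 pairs, so the count is C_10. So B = C_10 = 16796.
Ballot sequences with n votes each where one side never trails are Dyck words, counted by C_n; here n = 14. So D = C_14 = 2674440.
A + B + D = 742900 + 16796 + 2674440 = 3434136.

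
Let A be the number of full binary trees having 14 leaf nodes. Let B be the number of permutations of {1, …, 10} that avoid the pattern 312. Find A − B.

A full binary tree with L leaves has L−1 internal nodes and is counted by C_{L−1}; L = 14 gives C_13. So A = C_13 = 742900.
For any fixed pattern of length 3, the pattern-avoiding permutations of [10] number C_10. So B = C_10 = 16796.
A − B = 742900 − 16796 = 726104.

726104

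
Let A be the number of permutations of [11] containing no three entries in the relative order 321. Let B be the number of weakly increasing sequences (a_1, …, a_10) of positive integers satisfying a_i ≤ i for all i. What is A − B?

Permutations of [n] avoiding any single length-3 pattern are counted by C_n; here n = 11. So A = C_11 = 58786.
Weakly increasing sequences with a_i ≤ i biject with Dyck paths of semilength 10, so there are C_10. So B = C_10 = 16796.
A − B = 58786 − 16796 = 41990.

41990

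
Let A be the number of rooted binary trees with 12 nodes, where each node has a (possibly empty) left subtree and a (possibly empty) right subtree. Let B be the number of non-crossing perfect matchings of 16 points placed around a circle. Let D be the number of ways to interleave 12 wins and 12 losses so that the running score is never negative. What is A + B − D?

1430

There are C_n binary search tree shapes on n keys; with n = 12 that is C_12. So A = C_12 = 208012.
Non-crossing perfect matchings of 2n points on a circle are counted by C_n; with 16 points, n = 8. So B = C_8 = 1430.
Ballot sequences with n votes each where one side never trails are Dyck words, counted by C_n; here n = 12. So D = C_12 = 208012.
A + B − D = 208012 + 1430 − 208012 = 1430.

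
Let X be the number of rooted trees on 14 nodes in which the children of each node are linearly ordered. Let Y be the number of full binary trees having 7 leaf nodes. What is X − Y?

Rooted ordered (plane) trees on m nodes have m−1 edges and are counted by C_{m−1}; m = 14 gives C_13. So X = C_13 = 742900.
A full binary tree with L leaves has L−1 internal nodes and is counted by C_{L−1}; L = 7 gives C_6. So Y = C_6 = 132.
X − Y = 742900 − 132 = 742768.

742768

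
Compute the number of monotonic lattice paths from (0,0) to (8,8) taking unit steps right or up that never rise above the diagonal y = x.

Sub-diagonal monotone paths from (0,0) to (8,8) biject with Dyck paths of semilength 8, giving C_8.
C_8 = C_7 · 2(2·7+1)/(7+2) = 429 · 30/9 = 1430.

1430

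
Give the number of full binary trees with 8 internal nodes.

1430

Full binary trees with n internal nodes are counted by C_n; here n = 8.
C_8 = C(16,8)/9 = 12870/9 = 1430.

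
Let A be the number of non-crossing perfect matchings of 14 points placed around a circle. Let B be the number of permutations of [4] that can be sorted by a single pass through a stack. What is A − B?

Pairing 14 circle points by 7 non-crossing chords gives C_7 matchings. So A = C_7 = 429.
Stack-sortable permutations are exactly the 231-avoiding ones, counted by C_n; here n = 4. So B = C_4 = 14.
A − B = 429 − 14 = 415.

415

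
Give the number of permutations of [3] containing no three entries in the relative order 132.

For any fixed pattern of length 3, the pattern-avoiding permutations of [3] number C_3.
C_3 = 5.

5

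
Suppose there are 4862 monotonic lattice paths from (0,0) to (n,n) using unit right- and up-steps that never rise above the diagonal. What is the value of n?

Such diagonal-avoiding paths in an n×n grid are counted by C_n. Since C_9 = 4862, the index is 9.

9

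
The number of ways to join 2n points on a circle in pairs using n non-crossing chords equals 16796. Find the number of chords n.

10

Non-crossing pairings of 2n points on a circle are counted by C_n. Since C_10 = 16796, the index is 10.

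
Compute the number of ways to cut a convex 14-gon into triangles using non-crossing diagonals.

Triangulations of a convex m-gon are counted by C_{m−2}; with m = 14 this is C_12.
C_12 = C_11 · 2(2·11+1)/(11+2) = 58786 · 46/13 = 208012.

208012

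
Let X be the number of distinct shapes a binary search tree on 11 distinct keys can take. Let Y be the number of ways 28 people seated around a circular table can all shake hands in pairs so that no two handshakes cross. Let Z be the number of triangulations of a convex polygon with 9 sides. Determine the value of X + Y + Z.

2733655

There are C_n binary search tree shapes on n keys; with n = 11 that is C_11. So X = C_11 = 58786.
With 28 = 2·14 people, non-crossing handshake pairings are non-crossing perfect matchings on a circle, counted by C_14. So Y = C_14 = 2674440.
Triangulations of a convex m-gon are counted by C_{m−2}; with m = 9 this is C_7. So Z = C_7 = 429.
X + Y + Z = 58786 + 2674440 + 429 = 2733655.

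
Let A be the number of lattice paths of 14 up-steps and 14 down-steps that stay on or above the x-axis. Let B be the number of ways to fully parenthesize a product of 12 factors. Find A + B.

2733226

Paths of 14 up- and 14 down-steps that never dip below the axis are Dyck paths; their count is C_14. So A = C_14 = 2674440.
Parenthesizations of m factors correspond to full binary trees with m leaves, counted by C_{m−1}; m = 12 gives C_11. So B = C_11 = 58786.
A + B = 2674440 + 58786 = 2733226.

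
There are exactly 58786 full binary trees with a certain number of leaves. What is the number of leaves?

Full binary trees with L leaves are counted by C_{L−1}, and C_11 = 58786.
So the index is 11, and the number of leaves is 11 + 1 = 12.

12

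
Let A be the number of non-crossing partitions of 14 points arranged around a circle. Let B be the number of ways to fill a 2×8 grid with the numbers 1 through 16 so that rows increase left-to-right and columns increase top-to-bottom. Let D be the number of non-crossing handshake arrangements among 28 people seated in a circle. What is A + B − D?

1430

Non-crossing partitions of an n-element set are counted by C_n; here n = 14. So A = C_14 = 2674440.
Standard Young tableaux of shape 2×n are counted by C_n; here n = 8. So B = C_8 = 1430.
With 28 = 2·14 people, non-crossing handshake pairings are non-crossing perfect matchings on a circle, counted by C_14. So D = C_14 = 2674440.
A + B − D = 2674440 + 1430 − 2674440 = 1430.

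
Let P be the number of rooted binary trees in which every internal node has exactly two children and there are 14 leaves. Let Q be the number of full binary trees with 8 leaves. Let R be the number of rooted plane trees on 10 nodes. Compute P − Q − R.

737609

A full binary tree with L leaves has L−1 internal nodes and is counted by C_{L−1}; L = 14 gives C_13. So P = C_13 = 742900.
Full binary trees with 8 leaves have 8−1 = 7 internal nodes, so there are C_7 of them. So Q = C_7 = 429.
Rooted ordered (plane) trees on m nodes have m−1 edges and are counted by C_{m−1}; m = 10 gives C_9. So R = C_9 = 4862.
P − Q − R = 742900 − 429 − 4862 = 737609.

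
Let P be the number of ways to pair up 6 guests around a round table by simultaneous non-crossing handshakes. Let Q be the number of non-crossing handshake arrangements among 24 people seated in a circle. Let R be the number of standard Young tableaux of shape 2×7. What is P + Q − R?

207588

With 6 = 2·3 people, non-crossing handshake pairings are non-crossing perfect matchings on a circle, counted by C_3. So P = C_3 = 5.
With 24 = 2·12 people, non-crossing handshake pairings are non-crossing perfect matchings on a circle, counted by C_12. So Q = C_12 = 208012.
Standard Young tableaux of shape 2×n are counted by C_n; here n = 7. So R = C_7 = 429.
P + Q − R = 5 + 208012 − 429 = 207588.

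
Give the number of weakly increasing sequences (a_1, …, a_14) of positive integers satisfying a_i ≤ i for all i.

Such sub-staircase sequences of length n are counted by C_n; here n = 14.
C_14 = C_13 · 2(2·13+1)/(13+2) = 742900 · 54/15 = 2674440.

2674440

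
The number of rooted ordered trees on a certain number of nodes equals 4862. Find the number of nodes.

Rooted ordered trees on m nodes are counted by C_{m−1}; 4862 = C_9.
So the index is 9, and the number of nodes is 9 + 1 = 10.

10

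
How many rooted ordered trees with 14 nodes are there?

A rooted plane tree on 14 nodes has 13 edges, and such trees are counted by C_13.
C_13 = C(26,13)/14 = 10400600/14 = 742900.

742900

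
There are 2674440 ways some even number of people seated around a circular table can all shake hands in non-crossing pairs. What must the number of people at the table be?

Non-crossing handshake pairings of 2n people are counted by C_n, and C_14 = 2674440.
So n = 14, and there are 2n = 28 people.

28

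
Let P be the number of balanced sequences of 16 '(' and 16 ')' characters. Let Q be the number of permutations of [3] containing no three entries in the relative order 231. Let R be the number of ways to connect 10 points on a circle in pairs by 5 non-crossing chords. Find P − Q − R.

35357623

A balanced arrangement of 16 bracket pairs is a Dyck word of semilength 16, so the count is C_16. So P = C_16 = 35357670.
For any fixed pattern of length 3, the pattern-avoiding permutations of [3] number C_3. So Q = C_3 = 5.
Pairing 10 circle points by 5 non-crossing chords gives C_5 matchings. So R = C_5 = 42.
P − Q − R = 35357670 − 5 − 42 = 35357623.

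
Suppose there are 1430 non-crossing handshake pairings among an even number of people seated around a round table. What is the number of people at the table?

16

Non-crossing handshake pairings of 2n people are counted by C_n, and C_8 = 1430.
So n = 8, and there are 2n = 16 people.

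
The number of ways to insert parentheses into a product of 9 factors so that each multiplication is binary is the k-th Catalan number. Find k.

Ways to associate a product of 9 factors correspond to binary trees on 9 leaves, so the count is C_8.

8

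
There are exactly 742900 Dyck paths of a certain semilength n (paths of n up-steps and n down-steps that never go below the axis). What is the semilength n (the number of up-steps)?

Dyck paths of semilength n are counted by C_n. The Catalan number equal to 742900 is C_13.

13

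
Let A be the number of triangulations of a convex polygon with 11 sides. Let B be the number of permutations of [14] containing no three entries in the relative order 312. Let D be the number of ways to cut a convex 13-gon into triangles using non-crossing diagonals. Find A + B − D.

2620516

A convex 11-gon is triangulated into 9 triangles, and the number of such triangulations is the Catalan number C_{11−2} = C_9. So A = C_9 = 4862.
For any fixed pattern of length 3, the pattern-avoiding permutations of [14] number C_14. So B = C_14 = 2674440.
A convex 13-gon is triangulated into 11 triangles, and the number of such triangulations is the Catalan number C_{13−2} = C_11. So D = C_11 = 58786.
A + B − D = 4862 + 2674440 − 58786 = 2620516.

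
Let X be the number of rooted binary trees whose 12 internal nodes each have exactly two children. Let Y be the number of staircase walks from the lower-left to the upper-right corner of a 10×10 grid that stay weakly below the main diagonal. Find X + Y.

Full binary trees with n internal nodes are counted by C_n; here n = 12. So X = C_12 = 208012.
Monotone paths in an n×n grid that stay weakly below the diagonal are counted by C_n; here n = 10. So Y = C_10 = 16796.
X + Y = 208012 + 16796 = 224808.

224808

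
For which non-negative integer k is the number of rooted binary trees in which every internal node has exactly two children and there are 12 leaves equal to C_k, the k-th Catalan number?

Full binary trees with 12 leaves have 12−1 = 11 internal nodes, so there are C_11 of them.

11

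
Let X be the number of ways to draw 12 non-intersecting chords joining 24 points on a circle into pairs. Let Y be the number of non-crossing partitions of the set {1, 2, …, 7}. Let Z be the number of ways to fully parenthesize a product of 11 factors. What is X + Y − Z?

191645

Pairing 24 circle points by 12 non-crossing chords gives C_12 matchings. So X = C_12 = 208012.
The non-crossing partitions of [7] form a lattice of size C_7. So Y = C_7 = 429.
Ways to associate a product of 11 factors correspond to binary trees on 11 leaves, so the count is C_10. So Z = C_10 = 16796.
X + Y − Z = 208012 + 429 − 16796 = 191645.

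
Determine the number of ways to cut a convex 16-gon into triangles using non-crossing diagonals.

The number of triangulations of a 16-gon is the Catalan number C_14 (index = sides − 2).
C_14 = C(28,14)/15 = 40116600/15 = 2674440.

2674440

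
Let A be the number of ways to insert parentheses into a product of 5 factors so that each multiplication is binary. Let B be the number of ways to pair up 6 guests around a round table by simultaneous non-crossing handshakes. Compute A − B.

9

Ways to associate a product of 5 factors correspond to binary trees on 5 leaves, so the count is C_4. So A = C_4 = 14.
Non-crossing handshake pairings of 2n people are counted by C_n; 6 people gives n = 3. So B = C_3 = 5.
A − B = 14 − 5 = 9.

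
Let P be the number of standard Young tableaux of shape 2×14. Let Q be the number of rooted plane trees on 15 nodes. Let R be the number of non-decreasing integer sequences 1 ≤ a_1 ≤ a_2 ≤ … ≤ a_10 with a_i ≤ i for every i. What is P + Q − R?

5332084

Standard Young tableaux of shape 2×n are counted by C_n; here n = 14. So P = C_14 = 2674440.
Rooted ordered (plane) trees on m nodes have m−1 edges and are counted by C_{m−1}; m = 15 gives C_14. So Q = C_14 = 2674440.
Such sub-staircase sequences of length n are counted by C_n; here n = 10. So R = C_10 = 16796.
P + Q − R = 2674440 + 2674440 − 16796 = 5332084.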